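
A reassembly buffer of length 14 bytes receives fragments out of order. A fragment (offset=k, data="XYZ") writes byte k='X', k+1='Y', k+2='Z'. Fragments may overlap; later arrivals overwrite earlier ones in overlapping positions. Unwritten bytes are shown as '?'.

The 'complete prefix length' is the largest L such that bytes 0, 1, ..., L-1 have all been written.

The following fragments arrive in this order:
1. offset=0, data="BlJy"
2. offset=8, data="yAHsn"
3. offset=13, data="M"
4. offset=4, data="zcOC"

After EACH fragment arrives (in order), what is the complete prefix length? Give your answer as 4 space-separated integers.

Answer: 4 4 4 14

Derivation:
Fragment 1: offset=0 data="BlJy" -> buffer=BlJy?????????? -> prefix_len=4
Fragment 2: offset=8 data="yAHsn" -> buffer=BlJy????yAHsn? -> prefix_len=4
Fragment 3: offset=13 data="M" -> buffer=BlJy????yAHsnM -> prefix_len=4
Fragment 4: offset=4 data="zcOC" -> buffer=BlJyzcOCyAHsnM -> prefix_len=14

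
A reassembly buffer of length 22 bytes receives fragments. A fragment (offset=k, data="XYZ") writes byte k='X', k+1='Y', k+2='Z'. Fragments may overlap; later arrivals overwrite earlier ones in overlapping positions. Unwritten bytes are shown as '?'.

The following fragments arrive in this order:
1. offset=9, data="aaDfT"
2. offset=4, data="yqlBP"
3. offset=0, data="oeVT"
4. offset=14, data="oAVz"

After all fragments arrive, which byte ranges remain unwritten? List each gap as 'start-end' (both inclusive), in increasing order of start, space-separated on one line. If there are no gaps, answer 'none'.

Fragment 1: offset=9 len=5
Fragment 2: offset=4 len=5
Fragment 3: offset=0 len=4
Fragment 4: offset=14 len=4
Gaps: 18-21

Answer: 18-21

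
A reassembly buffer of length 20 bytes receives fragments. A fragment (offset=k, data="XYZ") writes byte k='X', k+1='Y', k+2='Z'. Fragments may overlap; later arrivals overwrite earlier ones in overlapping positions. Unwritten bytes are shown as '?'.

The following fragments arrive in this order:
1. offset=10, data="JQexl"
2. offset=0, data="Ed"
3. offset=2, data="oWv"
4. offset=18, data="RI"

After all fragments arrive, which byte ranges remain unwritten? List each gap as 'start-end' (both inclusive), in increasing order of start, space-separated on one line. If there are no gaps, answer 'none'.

Fragment 1: offset=10 len=5
Fragment 2: offset=0 len=2
Fragment 3: offset=2 len=3
Fragment 4: offset=18 len=2
Gaps: 5-9 15-17

Answer: 5-9 15-17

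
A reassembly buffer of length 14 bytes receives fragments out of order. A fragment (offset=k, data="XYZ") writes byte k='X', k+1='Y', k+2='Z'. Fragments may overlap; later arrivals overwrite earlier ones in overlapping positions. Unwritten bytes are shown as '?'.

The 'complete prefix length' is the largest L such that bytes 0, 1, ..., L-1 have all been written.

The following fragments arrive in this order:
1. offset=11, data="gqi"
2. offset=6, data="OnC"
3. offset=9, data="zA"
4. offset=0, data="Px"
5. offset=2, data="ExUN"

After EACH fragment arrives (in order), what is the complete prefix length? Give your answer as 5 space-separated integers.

Fragment 1: offset=11 data="gqi" -> buffer=???????????gqi -> prefix_len=0
Fragment 2: offset=6 data="OnC" -> buffer=??????OnC??gqi -> prefix_len=0
Fragment 3: offset=9 data="zA" -> buffer=??????OnCzAgqi -> prefix_len=0
Fragment 4: offset=0 data="Px" -> buffer=Px????OnCzAgqi -> prefix_len=2
Fragment 5: offset=2 data="ExUN" -> buffer=PxExUNOnCzAgqi -> prefix_len=14

Answer: 0 0 0 2 14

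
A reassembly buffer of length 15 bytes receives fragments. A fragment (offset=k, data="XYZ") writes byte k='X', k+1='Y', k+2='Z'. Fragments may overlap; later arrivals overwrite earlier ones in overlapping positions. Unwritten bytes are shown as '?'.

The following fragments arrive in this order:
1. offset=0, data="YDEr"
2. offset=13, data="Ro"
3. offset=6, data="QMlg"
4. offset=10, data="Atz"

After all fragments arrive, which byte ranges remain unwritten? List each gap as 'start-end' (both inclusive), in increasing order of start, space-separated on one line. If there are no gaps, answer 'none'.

Answer: 4-5

Derivation:
Fragment 1: offset=0 len=4
Fragment 2: offset=13 len=2
Fragment 3: offset=6 len=4
Fragment 4: offset=10 len=3
Gaps: 4-5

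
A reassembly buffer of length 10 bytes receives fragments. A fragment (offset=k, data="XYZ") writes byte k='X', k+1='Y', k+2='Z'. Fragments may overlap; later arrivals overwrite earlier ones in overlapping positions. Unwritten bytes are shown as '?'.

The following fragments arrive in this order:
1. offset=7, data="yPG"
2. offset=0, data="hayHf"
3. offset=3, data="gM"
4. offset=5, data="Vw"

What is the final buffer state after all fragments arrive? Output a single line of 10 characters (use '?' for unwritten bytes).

Answer: haygMVwyPG

Derivation:
Fragment 1: offset=7 data="yPG" -> buffer=???????yPG
Fragment 2: offset=0 data="hayHf" -> buffer=hayHf??yPG
Fragment 3: offset=3 data="gM" -> buffer=haygM??yPG
Fragment 4: offset=5 data="Vw" -> buffer=haygMVwyPG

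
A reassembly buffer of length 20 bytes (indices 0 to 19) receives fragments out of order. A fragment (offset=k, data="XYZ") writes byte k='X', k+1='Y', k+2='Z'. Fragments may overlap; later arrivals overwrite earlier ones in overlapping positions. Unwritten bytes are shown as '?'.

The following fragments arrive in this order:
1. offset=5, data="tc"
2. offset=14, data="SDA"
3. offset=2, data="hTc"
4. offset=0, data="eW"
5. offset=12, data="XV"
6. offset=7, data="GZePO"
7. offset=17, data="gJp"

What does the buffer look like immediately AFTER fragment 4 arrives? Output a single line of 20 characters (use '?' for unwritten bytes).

Fragment 1: offset=5 data="tc" -> buffer=?????tc?????????????
Fragment 2: offset=14 data="SDA" -> buffer=?????tc???????SDA???
Fragment 3: offset=2 data="hTc" -> buffer=??hTctc???????SDA???
Fragment 4: offset=0 data="eW" -> buffer=eWhTctc???????SDA???

Answer: eWhTctc???????SDA???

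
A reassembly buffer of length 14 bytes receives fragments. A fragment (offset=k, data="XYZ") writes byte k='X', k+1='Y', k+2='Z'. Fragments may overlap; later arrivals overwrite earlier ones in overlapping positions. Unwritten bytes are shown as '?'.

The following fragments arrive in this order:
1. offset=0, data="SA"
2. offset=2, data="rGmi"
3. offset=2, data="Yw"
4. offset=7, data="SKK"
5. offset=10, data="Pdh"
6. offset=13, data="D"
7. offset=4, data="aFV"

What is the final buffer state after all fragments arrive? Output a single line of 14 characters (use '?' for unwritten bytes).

Fragment 1: offset=0 data="SA" -> buffer=SA????????????
Fragment 2: offset=2 data="rGmi" -> buffer=SArGmi????????
Fragment 3: offset=2 data="Yw" -> buffer=SAYwmi????????
Fragment 4: offset=7 data="SKK" -> buffer=SAYwmi?SKK????
Fragment 5: offset=10 data="Pdh" -> buffer=SAYwmi?SKKPdh?
Fragment 6: offset=13 data="D" -> buffer=SAYwmi?SKKPdhD
Fragment 7: offset=4 data="aFV" -> buffer=SAYwaFVSKKPdhD

Answer: SAYwaFVSKKPdhD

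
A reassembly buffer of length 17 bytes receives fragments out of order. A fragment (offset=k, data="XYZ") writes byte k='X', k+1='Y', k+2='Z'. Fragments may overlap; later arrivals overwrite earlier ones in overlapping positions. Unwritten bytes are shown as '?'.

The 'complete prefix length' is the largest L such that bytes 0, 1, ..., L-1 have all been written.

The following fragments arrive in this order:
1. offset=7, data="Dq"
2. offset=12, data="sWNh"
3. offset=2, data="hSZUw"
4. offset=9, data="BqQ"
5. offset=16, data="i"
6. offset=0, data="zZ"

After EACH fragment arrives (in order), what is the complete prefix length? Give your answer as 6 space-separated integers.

Answer: 0 0 0 0 0 17

Derivation:
Fragment 1: offset=7 data="Dq" -> buffer=???????Dq???????? -> prefix_len=0
Fragment 2: offset=12 data="sWNh" -> buffer=???????Dq???sWNh? -> prefix_len=0
Fragment 3: offset=2 data="hSZUw" -> buffer=??hSZUwDq???sWNh? -> prefix_len=0
Fragment 4: offset=9 data="BqQ" -> buffer=??hSZUwDqBqQsWNh? -> prefix_len=0
Fragment 5: offset=16 data="i" -> buffer=??hSZUwDqBqQsWNhi -> prefix_len=0
Fragment 6: offset=0 data="zZ" -> buffer=zZhSZUwDqBqQsWNhi -> prefix_len=17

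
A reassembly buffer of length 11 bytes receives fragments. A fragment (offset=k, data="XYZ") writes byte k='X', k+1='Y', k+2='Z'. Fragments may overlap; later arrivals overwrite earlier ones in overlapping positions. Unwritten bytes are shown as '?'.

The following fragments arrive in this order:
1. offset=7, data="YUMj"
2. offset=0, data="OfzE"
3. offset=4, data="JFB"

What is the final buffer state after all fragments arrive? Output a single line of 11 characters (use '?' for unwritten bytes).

Fragment 1: offset=7 data="YUMj" -> buffer=???????YUMj
Fragment 2: offset=0 data="OfzE" -> buffer=OfzE???YUMj
Fragment 3: offset=4 data="JFB" -> buffer=OfzEJFBYUMj

Answer: OfzEJFBYUMj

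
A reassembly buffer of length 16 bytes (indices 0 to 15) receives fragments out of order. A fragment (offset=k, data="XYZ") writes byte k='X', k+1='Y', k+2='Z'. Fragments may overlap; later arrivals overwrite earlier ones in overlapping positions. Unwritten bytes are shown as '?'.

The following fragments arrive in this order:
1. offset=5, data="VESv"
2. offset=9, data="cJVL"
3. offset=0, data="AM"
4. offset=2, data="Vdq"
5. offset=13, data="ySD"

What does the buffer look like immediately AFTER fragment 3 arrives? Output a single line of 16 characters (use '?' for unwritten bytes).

Fragment 1: offset=5 data="VESv" -> buffer=?????VESv???????
Fragment 2: offset=9 data="cJVL" -> buffer=?????VESvcJVL???
Fragment 3: offset=0 data="AM" -> buffer=AM???VESvcJVL???

Answer: AM???VESvcJVL???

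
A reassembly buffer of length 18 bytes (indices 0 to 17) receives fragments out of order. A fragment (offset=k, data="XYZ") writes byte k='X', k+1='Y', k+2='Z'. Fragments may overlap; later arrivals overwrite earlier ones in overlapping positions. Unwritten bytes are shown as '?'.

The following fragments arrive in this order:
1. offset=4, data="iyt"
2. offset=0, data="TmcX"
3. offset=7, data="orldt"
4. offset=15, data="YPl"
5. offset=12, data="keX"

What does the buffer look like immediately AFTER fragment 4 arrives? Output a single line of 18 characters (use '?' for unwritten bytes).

Fragment 1: offset=4 data="iyt" -> buffer=????iyt???????????
Fragment 2: offset=0 data="TmcX" -> buffer=TmcXiyt???????????
Fragment 3: offset=7 data="orldt" -> buffer=TmcXiytorldt??????
Fragment 4: offset=15 data="YPl" -> buffer=TmcXiytorldt???YPl

Answer: TmcXiytorldt???YPl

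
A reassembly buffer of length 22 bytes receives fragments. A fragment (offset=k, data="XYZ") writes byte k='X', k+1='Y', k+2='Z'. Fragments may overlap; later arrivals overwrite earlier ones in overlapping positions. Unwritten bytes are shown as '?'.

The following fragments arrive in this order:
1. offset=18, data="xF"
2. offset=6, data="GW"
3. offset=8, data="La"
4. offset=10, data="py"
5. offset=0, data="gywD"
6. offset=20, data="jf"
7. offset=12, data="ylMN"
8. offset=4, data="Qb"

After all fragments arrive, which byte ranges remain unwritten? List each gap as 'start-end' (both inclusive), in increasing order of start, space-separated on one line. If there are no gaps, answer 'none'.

Answer: 16-17

Derivation:
Fragment 1: offset=18 len=2
Fragment 2: offset=6 len=2
Fragment 3: offset=8 len=2
Fragment 4: offset=10 len=2
Fragment 5: offset=0 len=4
Fragment 6: offset=20 len=2
Fragment 7: offset=12 len=4
Fragment 8: offset=4 len=2
Gaps: 16-17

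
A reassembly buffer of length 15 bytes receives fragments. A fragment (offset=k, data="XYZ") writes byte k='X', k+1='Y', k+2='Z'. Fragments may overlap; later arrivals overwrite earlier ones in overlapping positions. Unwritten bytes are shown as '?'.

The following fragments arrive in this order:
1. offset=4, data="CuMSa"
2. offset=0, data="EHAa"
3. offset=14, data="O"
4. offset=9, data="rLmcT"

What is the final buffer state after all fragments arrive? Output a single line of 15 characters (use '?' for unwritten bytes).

Answer: EHAaCuMSarLmcTO

Derivation:
Fragment 1: offset=4 data="CuMSa" -> buffer=????CuMSa??????
Fragment 2: offset=0 data="EHAa" -> buffer=EHAaCuMSa??????
Fragment 3: offset=14 data="O" -> buffer=EHAaCuMSa?????O
Fragment 4: offset=9 data="rLmcT" -> buffer=EHAaCuMSarLmcTO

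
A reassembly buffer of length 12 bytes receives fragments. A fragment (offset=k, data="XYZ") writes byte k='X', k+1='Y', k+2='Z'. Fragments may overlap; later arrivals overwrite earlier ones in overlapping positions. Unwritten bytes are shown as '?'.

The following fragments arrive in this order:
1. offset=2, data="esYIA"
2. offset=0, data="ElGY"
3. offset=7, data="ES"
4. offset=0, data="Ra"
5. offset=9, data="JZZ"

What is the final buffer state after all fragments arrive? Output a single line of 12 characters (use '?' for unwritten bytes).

Answer: RaGYYIAESJZZ

Derivation:
Fragment 1: offset=2 data="esYIA" -> buffer=??esYIA?????
Fragment 2: offset=0 data="ElGY" -> buffer=ElGYYIA?????
Fragment 3: offset=7 data="ES" -> buffer=ElGYYIAES???
Fragment 4: offset=0 data="Ra" -> buffer=RaGYYIAES???
Fragment 5: offset=9 data="JZZ" -> buffer=RaGYYIAESJZZ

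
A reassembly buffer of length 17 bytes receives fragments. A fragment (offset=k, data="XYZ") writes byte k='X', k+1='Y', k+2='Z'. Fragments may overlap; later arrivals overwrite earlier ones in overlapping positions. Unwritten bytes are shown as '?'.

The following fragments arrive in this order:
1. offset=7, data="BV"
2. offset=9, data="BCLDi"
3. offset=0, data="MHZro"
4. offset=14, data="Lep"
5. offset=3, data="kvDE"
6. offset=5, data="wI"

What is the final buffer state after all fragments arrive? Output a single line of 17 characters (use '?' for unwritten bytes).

Answer: MHZkvwIBVBCLDiLep

Derivation:
Fragment 1: offset=7 data="BV" -> buffer=???????BV????????
Fragment 2: offset=9 data="BCLDi" -> buffer=???????BVBCLDi???
Fragment 3: offset=0 data="MHZro" -> buffer=MHZro??BVBCLDi???
Fragment 4: offset=14 data="Lep" -> buffer=MHZro??BVBCLDiLep
Fragment 5: offset=3 data="kvDE" -> buffer=MHZkvDEBVBCLDiLep
Fragment 6: offset=5 data="wI" -> buffer=MHZkvwIBVBCLDiLep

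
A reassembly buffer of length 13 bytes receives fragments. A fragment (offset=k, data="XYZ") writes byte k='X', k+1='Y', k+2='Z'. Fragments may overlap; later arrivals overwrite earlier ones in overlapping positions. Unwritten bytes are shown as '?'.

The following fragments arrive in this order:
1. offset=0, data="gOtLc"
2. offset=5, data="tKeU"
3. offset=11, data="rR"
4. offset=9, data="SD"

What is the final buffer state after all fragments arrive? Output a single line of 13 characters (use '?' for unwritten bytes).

Fragment 1: offset=0 data="gOtLc" -> buffer=gOtLc????????
Fragment 2: offset=5 data="tKeU" -> buffer=gOtLctKeU????
Fragment 3: offset=11 data="rR" -> buffer=gOtLctKeU??rR
Fragment 4: offset=9 data="SD" -> buffer=gOtLctKeUSDrR

Answer: gOtLctKeUSDrR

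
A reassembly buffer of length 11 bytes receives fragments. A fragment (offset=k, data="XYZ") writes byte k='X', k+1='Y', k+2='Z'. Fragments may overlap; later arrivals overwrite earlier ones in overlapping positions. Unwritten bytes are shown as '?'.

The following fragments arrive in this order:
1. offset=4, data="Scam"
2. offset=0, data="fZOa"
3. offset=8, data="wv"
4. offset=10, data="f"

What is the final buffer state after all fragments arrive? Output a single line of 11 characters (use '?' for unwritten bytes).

Answer: fZOaScamwvf

Derivation:
Fragment 1: offset=4 data="Scam" -> buffer=????Scam???
Fragment 2: offset=0 data="fZOa" -> buffer=fZOaScam???
Fragment 3: offset=8 data="wv" -> buffer=fZOaScamwv?
Fragment 4: offset=10 data="f" -> buffer=fZOaScamwvf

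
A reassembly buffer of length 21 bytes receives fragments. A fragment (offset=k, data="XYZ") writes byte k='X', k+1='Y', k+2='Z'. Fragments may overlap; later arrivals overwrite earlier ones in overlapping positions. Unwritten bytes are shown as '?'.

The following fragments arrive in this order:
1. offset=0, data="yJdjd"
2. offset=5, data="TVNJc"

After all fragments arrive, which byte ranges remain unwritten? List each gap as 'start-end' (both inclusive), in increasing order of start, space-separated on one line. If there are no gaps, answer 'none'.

Fragment 1: offset=0 len=5
Fragment 2: offset=5 len=5
Gaps: 10-20

Answer: 10-20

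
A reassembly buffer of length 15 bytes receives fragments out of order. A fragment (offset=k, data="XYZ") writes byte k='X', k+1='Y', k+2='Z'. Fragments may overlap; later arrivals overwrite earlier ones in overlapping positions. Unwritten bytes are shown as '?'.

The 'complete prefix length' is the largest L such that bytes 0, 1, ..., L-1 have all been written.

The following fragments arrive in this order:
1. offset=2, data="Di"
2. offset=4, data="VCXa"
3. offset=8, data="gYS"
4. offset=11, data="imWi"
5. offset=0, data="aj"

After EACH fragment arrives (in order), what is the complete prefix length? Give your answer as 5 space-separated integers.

Fragment 1: offset=2 data="Di" -> buffer=??Di??????????? -> prefix_len=0
Fragment 2: offset=4 data="VCXa" -> buffer=??DiVCXa??????? -> prefix_len=0
Fragment 3: offset=8 data="gYS" -> buffer=??DiVCXagYS???? -> prefix_len=0
Fragment 4: offset=11 data="imWi" -> buffer=??DiVCXagYSimWi -> prefix_len=0
Fragment 5: offset=0 data="aj" -> buffer=ajDiVCXagYSimWi -> prefix_len=15

Answer: 0 0 0 0 15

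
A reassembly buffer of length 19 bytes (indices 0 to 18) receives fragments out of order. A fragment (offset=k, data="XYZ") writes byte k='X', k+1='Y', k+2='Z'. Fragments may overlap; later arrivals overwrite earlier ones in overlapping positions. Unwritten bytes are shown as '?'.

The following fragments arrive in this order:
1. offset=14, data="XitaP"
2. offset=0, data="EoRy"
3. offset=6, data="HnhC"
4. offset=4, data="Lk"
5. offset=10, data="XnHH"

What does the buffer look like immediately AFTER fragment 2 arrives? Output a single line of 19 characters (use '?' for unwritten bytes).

Fragment 1: offset=14 data="XitaP" -> buffer=??????????????XitaP
Fragment 2: offset=0 data="EoRy" -> buffer=EoRy??????????XitaP

Answer: EoRy??????????XitaP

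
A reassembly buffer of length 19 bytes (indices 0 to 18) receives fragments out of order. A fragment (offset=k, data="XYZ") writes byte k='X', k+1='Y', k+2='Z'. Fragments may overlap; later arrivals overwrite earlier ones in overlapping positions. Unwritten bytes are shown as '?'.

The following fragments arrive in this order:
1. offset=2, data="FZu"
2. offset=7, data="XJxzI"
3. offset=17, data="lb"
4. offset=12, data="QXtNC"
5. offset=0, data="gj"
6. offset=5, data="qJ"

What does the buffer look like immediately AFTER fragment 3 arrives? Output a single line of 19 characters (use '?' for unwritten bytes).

Answer: ??FZu??XJxzI?????lb

Derivation:
Fragment 1: offset=2 data="FZu" -> buffer=??FZu??????????????
Fragment 2: offset=7 data="XJxzI" -> buffer=??FZu??XJxzI???????
Fragment 3: offset=17 data="lb" -> buffer=??FZu??XJxzI?????lb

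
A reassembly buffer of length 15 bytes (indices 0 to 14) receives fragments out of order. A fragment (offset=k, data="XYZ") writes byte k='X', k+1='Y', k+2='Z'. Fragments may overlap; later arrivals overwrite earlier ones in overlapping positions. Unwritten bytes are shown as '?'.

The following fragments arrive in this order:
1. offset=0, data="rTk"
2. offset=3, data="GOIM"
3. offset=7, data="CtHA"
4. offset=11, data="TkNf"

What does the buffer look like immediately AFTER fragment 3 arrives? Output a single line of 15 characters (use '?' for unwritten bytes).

Answer: rTkGOIMCtHA????

Derivation:
Fragment 1: offset=0 data="rTk" -> buffer=rTk????????????
Fragment 2: offset=3 data="GOIM" -> buffer=rTkGOIM????????
Fragment 3: offset=7 data="CtHA" -> buffer=rTkGOIMCtHA????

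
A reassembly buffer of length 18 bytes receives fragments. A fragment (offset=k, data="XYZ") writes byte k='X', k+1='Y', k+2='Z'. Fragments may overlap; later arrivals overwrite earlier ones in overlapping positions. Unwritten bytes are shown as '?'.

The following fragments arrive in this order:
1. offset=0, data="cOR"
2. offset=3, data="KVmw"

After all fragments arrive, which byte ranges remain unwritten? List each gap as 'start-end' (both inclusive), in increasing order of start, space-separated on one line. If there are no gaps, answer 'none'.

Answer: 7-17

Derivation:
Fragment 1: offset=0 len=3
Fragment 2: offset=3 len=4
Gaps: 7-17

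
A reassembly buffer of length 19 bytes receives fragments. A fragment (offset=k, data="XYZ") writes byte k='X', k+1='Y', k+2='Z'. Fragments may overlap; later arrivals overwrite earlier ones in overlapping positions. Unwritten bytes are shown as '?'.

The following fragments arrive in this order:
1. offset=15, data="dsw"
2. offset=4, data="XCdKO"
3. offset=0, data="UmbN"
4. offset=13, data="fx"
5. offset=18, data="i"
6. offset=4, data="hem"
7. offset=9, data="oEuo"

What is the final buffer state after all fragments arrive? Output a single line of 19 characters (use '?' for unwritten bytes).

Fragment 1: offset=15 data="dsw" -> buffer=???????????????dsw?
Fragment 2: offset=4 data="XCdKO" -> buffer=????XCdKO??????dsw?
Fragment 3: offset=0 data="UmbN" -> buffer=UmbNXCdKO??????dsw?
Fragment 4: offset=13 data="fx" -> buffer=UmbNXCdKO????fxdsw?
Fragment 5: offset=18 data="i" -> buffer=UmbNXCdKO????fxdswi
Fragment 6: offset=4 data="hem" -> buffer=UmbNhemKO????fxdswi
Fragment 7: offset=9 data="oEuo" -> buffer=UmbNhemKOoEuofxdswi

Answer: UmbNhemKOoEuofxdswi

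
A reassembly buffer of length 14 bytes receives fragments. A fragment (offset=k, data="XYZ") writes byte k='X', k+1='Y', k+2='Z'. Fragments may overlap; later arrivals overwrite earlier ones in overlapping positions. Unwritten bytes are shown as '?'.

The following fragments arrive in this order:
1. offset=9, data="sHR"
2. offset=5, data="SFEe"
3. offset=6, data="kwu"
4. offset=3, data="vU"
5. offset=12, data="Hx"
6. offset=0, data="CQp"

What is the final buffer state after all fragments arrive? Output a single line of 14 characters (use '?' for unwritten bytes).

Answer: CQpvUSkwusHRHx

Derivation:
Fragment 1: offset=9 data="sHR" -> buffer=?????????sHR??
Fragment 2: offset=5 data="SFEe" -> buffer=?????SFEesHR??
Fragment 3: offset=6 data="kwu" -> buffer=?????SkwusHR??
Fragment 4: offset=3 data="vU" -> buffer=???vUSkwusHR??
Fragment 5: offset=12 data="Hx" -> buffer=???vUSkwusHRHx
Fragment 6: offset=0 data="CQp" -> buffer=CQpvUSkwusHRHx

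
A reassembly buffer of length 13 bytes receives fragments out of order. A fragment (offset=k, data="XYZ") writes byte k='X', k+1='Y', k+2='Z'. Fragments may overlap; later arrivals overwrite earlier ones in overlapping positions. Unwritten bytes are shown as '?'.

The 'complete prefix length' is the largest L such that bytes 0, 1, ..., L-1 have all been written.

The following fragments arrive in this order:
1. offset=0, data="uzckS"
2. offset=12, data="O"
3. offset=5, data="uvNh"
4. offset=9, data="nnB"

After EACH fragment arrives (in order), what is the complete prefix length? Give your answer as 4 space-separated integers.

Fragment 1: offset=0 data="uzckS" -> buffer=uzckS???????? -> prefix_len=5
Fragment 2: offset=12 data="O" -> buffer=uzckS???????O -> prefix_len=5
Fragment 3: offset=5 data="uvNh" -> buffer=uzckSuvNh???O -> prefix_len=9
Fragment 4: offset=9 data="nnB" -> buffer=uzckSuvNhnnBO -> prefix_len=13

Answer: 5 5 9 13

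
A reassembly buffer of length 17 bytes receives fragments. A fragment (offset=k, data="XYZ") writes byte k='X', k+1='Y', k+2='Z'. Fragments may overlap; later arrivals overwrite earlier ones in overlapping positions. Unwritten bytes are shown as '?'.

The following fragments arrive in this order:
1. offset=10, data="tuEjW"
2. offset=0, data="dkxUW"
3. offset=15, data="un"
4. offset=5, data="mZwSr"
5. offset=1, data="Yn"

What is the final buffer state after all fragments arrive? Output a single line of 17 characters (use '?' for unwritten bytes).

Answer: dYnUWmZwSrtuEjWun

Derivation:
Fragment 1: offset=10 data="tuEjW" -> buffer=??????????tuEjW??
Fragment 2: offset=0 data="dkxUW" -> buffer=dkxUW?????tuEjW??
Fragment 3: offset=15 data="un" -> buffer=dkxUW?????tuEjWun
Fragment 4: offset=5 data="mZwSr" -> buffer=dkxUWmZwSrtuEjWun
Fragment 5: offset=1 data="Yn" -> buffer=dYnUWmZwSrtuEjWun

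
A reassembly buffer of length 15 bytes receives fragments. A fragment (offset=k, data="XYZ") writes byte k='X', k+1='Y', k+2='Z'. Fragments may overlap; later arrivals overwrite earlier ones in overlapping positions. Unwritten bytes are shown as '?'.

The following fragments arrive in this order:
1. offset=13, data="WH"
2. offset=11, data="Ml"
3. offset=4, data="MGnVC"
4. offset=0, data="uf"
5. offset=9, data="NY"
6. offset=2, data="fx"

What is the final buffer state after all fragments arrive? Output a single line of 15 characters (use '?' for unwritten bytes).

Answer: uffxMGnVCNYMlWH

Derivation:
Fragment 1: offset=13 data="WH" -> buffer=?????????????WH
Fragment 2: offset=11 data="Ml" -> buffer=???????????MlWH
Fragment 3: offset=4 data="MGnVC" -> buffer=????MGnVC??MlWH
Fragment 4: offset=0 data="uf" -> buffer=uf??MGnVC??MlWH
Fragment 5: offset=9 data="NY" -> buffer=uf??MGnVCNYMlWH
Fragment 6: offset=2 data="fx" -> buffer=uffxMGnVCNYMlWH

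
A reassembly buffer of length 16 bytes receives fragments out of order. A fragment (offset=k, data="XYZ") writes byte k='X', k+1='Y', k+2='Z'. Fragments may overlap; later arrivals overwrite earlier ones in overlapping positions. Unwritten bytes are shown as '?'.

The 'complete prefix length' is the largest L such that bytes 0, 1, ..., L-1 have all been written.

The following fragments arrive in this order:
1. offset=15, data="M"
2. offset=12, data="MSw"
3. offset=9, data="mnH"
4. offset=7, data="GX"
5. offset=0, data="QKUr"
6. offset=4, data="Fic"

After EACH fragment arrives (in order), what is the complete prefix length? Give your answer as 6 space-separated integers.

Answer: 0 0 0 0 4 16

Derivation:
Fragment 1: offset=15 data="M" -> buffer=???????????????M -> prefix_len=0
Fragment 2: offset=12 data="MSw" -> buffer=????????????MSwM -> prefix_len=0
Fragment 3: offset=9 data="mnH" -> buffer=?????????mnHMSwM -> prefix_len=0
Fragment 4: offset=7 data="GX" -> buffer=???????GXmnHMSwM -> prefix_len=0
Fragment 5: offset=0 data="QKUr" -> buffer=QKUr???GXmnHMSwM -> prefix_len=4
Fragment 6: offset=4 data="Fic" -> buffer=QKUrFicGXmnHMSwM -> prefix_len=16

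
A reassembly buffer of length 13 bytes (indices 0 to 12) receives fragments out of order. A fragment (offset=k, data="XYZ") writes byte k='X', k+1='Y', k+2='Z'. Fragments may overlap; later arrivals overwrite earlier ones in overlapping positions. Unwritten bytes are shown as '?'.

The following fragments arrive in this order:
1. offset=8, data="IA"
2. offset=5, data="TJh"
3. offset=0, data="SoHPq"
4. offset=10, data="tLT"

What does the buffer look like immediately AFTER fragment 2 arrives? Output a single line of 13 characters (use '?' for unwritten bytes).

Fragment 1: offset=8 data="IA" -> buffer=????????IA???
Fragment 2: offset=5 data="TJh" -> buffer=?????TJhIA???

Answer: ?????TJhIA???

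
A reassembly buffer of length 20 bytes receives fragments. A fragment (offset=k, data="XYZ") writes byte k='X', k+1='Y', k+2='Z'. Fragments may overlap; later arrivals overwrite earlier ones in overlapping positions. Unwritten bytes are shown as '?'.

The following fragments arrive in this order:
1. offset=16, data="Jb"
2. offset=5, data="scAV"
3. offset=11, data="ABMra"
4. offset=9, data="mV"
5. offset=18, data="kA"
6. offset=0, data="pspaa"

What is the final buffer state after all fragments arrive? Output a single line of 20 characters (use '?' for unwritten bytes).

Answer: pspaascAVmVABMraJbkA

Derivation:
Fragment 1: offset=16 data="Jb" -> buffer=????????????????Jb??
Fragment 2: offset=5 data="scAV" -> buffer=?????scAV???????Jb??
Fragment 3: offset=11 data="ABMra" -> buffer=?????scAV??ABMraJb??
Fragment 4: offset=9 data="mV" -> buffer=?????scAVmVABMraJb??
Fragment 5: offset=18 data="kA" -> buffer=?????scAVmVABMraJbkA
Fragment 6: offset=0 data="pspaa" -> buffer=pspaascAVmVABMraJbkA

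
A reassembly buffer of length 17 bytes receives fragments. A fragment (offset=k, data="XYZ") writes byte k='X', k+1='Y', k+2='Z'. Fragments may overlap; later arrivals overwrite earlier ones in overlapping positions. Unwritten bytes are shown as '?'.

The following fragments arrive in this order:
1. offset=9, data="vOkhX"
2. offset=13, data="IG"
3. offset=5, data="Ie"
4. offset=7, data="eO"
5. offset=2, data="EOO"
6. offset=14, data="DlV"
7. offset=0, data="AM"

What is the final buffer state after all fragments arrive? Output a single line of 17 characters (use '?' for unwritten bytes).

Answer: AMEOOIeeOvOkhIDlV

Derivation:
Fragment 1: offset=9 data="vOkhX" -> buffer=?????????vOkhX???
Fragment 2: offset=13 data="IG" -> buffer=?????????vOkhIG??
Fragment 3: offset=5 data="Ie" -> buffer=?????Ie??vOkhIG??
Fragment 4: offset=7 data="eO" -> buffer=?????IeeOvOkhIG??
Fragment 5: offset=2 data="EOO" -> buffer=??EOOIeeOvOkhIG??
Fragment 6: offset=14 data="DlV" -> buffer=??EOOIeeOvOkhIDlV
Fragment 7: offset=0 data="AM" -> buffer=AMEOOIeeOvOkhIDlV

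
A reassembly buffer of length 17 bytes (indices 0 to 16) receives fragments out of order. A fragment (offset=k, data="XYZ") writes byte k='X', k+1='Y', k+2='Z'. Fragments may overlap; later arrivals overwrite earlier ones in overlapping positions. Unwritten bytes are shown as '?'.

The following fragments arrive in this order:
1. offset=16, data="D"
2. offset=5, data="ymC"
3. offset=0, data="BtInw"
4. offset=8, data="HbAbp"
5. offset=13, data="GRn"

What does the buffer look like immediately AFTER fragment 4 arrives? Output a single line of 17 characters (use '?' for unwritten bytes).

Answer: BtInwymCHbAbp???D

Derivation:
Fragment 1: offset=16 data="D" -> buffer=????????????????D
Fragment 2: offset=5 data="ymC" -> buffer=?????ymC????????D
Fragment 3: offset=0 data="BtInw" -> buffer=BtInwymC????????D
Fragment 4: offset=8 data="HbAbp" -> buffer=BtInwymCHbAbp???D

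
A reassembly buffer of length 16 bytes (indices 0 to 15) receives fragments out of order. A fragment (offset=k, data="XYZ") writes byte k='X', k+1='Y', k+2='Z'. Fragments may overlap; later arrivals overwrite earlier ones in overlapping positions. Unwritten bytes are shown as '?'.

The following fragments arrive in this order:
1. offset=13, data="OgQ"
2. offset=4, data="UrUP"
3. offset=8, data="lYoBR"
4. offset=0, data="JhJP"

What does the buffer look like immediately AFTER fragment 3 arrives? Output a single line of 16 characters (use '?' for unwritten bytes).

Fragment 1: offset=13 data="OgQ" -> buffer=?????????????OgQ
Fragment 2: offset=4 data="UrUP" -> buffer=????UrUP?????OgQ
Fragment 3: offset=8 data="lYoBR" -> buffer=????UrUPlYoBROgQ

Answer: ????UrUPlYoBROgQ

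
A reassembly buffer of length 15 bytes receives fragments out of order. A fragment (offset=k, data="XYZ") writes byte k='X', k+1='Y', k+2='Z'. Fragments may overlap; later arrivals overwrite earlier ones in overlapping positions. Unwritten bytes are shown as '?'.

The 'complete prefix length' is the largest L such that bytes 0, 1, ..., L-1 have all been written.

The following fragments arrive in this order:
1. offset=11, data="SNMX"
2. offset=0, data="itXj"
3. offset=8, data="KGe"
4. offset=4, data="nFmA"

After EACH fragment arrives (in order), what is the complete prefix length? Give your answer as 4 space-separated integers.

Fragment 1: offset=11 data="SNMX" -> buffer=???????????SNMX -> prefix_len=0
Fragment 2: offset=0 data="itXj" -> buffer=itXj???????SNMX -> prefix_len=4
Fragment 3: offset=8 data="KGe" -> buffer=itXj????KGeSNMX -> prefix_len=4
Fragment 4: offset=4 data="nFmA" -> buffer=itXjnFmAKGeSNMX -> prefix_len=15

Answer: 0 4 4 15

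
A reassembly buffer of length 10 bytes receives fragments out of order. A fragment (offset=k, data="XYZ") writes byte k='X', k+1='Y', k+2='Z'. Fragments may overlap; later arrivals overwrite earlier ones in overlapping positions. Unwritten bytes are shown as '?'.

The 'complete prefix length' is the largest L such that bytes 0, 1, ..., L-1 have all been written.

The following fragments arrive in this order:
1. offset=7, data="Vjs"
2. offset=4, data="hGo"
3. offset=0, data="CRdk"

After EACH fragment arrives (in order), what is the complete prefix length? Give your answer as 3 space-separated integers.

Answer: 0 0 10

Derivation:
Fragment 1: offset=7 data="Vjs" -> buffer=???????Vjs -> prefix_len=0
Fragment 2: offset=4 data="hGo" -> buffer=????hGoVjs -> prefix_len=0
Fragment 3: offset=0 data="CRdk" -> buffer=CRdkhGoVjs -> prefix_len=10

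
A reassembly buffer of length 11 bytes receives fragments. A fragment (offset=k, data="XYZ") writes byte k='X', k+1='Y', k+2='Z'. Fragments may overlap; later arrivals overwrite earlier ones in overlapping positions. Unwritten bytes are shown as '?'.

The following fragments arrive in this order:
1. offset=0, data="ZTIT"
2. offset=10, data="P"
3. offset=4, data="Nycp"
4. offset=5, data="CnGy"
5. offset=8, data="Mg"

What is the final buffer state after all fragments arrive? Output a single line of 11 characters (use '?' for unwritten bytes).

Fragment 1: offset=0 data="ZTIT" -> buffer=ZTIT???????
Fragment 2: offset=10 data="P" -> buffer=ZTIT??????P
Fragment 3: offset=4 data="Nycp" -> buffer=ZTITNycp??P
Fragment 4: offset=5 data="CnGy" -> buffer=ZTITNCnGy?P
Fragment 5: offset=8 data="Mg" -> buffer=ZTITNCnGMgP

Answer: ZTITNCnGMgP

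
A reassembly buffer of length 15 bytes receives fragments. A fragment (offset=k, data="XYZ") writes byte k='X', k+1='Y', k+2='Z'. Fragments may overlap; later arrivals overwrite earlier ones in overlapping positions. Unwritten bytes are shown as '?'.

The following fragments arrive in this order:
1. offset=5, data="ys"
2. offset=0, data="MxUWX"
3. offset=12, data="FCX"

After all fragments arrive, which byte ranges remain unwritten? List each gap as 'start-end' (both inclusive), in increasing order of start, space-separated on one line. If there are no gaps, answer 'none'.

Answer: 7-11

Derivation:
Fragment 1: offset=5 len=2
Fragment 2: offset=0 len=5
Fragment 3: offset=12 len=3
Gaps: 7-11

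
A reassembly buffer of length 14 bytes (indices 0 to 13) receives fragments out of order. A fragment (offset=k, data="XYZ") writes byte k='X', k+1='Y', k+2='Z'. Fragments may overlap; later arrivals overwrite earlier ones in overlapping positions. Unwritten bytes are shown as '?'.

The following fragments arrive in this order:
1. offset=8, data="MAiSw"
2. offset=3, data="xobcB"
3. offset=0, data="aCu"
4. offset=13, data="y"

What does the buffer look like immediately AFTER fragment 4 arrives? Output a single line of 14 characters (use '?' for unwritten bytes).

Fragment 1: offset=8 data="MAiSw" -> buffer=????????MAiSw?
Fragment 2: offset=3 data="xobcB" -> buffer=???xobcBMAiSw?
Fragment 3: offset=0 data="aCu" -> buffer=aCuxobcBMAiSw?
Fragment 4: offset=13 data="y" -> buffer=aCuxobcBMAiSwy

Answer: aCuxobcBMAiSwy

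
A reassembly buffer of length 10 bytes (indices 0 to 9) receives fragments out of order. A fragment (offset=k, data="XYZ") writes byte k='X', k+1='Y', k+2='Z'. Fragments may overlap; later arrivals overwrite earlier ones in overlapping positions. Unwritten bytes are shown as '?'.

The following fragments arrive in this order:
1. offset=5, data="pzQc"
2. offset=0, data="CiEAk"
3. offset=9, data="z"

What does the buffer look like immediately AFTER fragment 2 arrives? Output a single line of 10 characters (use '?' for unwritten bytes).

Fragment 1: offset=5 data="pzQc" -> buffer=?????pzQc?
Fragment 2: offset=0 data="CiEAk" -> buffer=CiEAkpzQc?

Answer: CiEAkpzQc?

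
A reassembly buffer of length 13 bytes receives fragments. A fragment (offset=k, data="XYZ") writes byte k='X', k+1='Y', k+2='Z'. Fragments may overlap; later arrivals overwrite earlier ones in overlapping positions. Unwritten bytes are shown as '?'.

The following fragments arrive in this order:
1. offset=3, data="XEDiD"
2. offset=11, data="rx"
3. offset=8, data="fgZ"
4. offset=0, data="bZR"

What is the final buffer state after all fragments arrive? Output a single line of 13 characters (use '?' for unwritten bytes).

Answer: bZRXEDiDfgZrx

Derivation:
Fragment 1: offset=3 data="XEDiD" -> buffer=???XEDiD?????
Fragment 2: offset=11 data="rx" -> buffer=???XEDiD???rx
Fragment 3: offset=8 data="fgZ" -> buffer=???XEDiDfgZrx
Fragment 4: offset=0 data="bZR" -> buffer=bZRXEDiDfgZrx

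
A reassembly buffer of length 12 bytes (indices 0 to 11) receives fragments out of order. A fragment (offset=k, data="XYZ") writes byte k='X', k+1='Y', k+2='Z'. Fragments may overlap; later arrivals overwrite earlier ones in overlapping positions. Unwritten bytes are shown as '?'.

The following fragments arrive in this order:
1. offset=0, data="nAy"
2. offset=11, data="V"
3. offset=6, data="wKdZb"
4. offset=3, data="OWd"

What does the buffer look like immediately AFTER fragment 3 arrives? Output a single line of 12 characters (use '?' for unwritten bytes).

Answer: nAy???wKdZbV

Derivation:
Fragment 1: offset=0 data="nAy" -> buffer=nAy?????????
Fragment 2: offset=11 data="V" -> buffer=nAy????????V
Fragment 3: offset=6 data="wKdZb" -> buffer=nAy???wKdZbV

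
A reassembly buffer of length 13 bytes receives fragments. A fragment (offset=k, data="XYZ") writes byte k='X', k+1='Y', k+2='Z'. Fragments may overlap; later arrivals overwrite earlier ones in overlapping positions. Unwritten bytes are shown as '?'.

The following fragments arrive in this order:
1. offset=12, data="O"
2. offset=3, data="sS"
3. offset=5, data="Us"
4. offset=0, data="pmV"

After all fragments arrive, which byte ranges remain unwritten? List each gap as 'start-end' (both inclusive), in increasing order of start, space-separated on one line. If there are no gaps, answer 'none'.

Fragment 1: offset=12 len=1
Fragment 2: offset=3 len=2
Fragment 3: offset=5 len=2
Fragment 4: offset=0 len=3
Gaps: 7-11

Answer: 7-11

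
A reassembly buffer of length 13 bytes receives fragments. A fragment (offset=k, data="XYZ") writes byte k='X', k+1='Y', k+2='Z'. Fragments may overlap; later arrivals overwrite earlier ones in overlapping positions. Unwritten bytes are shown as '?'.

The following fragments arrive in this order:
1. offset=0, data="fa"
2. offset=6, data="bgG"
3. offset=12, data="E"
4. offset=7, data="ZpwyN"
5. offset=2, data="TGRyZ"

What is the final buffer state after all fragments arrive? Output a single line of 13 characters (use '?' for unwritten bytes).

Fragment 1: offset=0 data="fa" -> buffer=fa???????????
Fragment 2: offset=6 data="bgG" -> buffer=fa????bgG????
Fragment 3: offset=12 data="E" -> buffer=fa????bgG???E
Fragment 4: offset=7 data="ZpwyN" -> buffer=fa????bZpwyNE
Fragment 5: offset=2 data="TGRyZ" -> buffer=faTGRyZZpwyNE

Answer: faTGRyZZpwyNE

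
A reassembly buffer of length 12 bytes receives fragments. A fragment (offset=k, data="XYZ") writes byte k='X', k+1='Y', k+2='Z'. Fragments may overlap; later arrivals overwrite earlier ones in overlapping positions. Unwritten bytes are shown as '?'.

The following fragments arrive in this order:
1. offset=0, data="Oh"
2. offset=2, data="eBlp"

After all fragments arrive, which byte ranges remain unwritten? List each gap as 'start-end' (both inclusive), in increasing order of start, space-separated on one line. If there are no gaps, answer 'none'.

Answer: 6-11

Derivation:
Fragment 1: offset=0 len=2
Fragment 2: offset=2 len=4
Gaps: 6-11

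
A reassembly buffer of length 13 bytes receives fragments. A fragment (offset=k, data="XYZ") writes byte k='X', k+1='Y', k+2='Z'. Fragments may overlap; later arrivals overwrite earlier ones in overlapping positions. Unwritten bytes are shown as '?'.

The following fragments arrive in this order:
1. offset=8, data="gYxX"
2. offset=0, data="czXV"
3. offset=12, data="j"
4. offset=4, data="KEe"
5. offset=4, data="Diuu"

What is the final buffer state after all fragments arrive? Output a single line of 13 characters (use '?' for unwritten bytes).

Answer: czXVDiuugYxXj

Derivation:
Fragment 1: offset=8 data="gYxX" -> buffer=????????gYxX?
Fragment 2: offset=0 data="czXV" -> buffer=czXV????gYxX?
Fragment 3: offset=12 data="j" -> buffer=czXV????gYxXj
Fragment 4: offset=4 data="KEe" -> buffer=czXVKEe?gYxXj
Fragment 5: offset=4 data="Diuu" -> buffer=czXVDiuugYxXj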